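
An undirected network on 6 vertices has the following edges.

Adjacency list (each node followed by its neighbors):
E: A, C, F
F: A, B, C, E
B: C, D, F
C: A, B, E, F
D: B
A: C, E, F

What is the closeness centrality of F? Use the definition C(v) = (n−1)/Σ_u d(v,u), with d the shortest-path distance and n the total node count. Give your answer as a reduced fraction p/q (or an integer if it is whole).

Distances from F: A:1, B:1, C:1, D:2, E:1. Sum = 6.
n = 6, so closeness = 5/6.

5/6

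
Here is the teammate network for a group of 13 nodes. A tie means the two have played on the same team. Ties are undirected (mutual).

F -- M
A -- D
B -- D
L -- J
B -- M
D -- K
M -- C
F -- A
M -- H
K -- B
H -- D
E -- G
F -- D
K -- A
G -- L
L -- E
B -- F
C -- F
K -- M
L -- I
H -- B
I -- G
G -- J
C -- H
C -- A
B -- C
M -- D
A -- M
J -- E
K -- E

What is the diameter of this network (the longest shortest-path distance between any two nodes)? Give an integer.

5

Eccentricity of each node (its greatest distance to any other): A:4, B:4, C:5, D:4, E:3, F:5, G:4, H:5, I:5, J:4, K:3, L:4, M:4.
The maximum eccentricity is 5, realized for instance by the pair I–F via I – L – E – K – M – F. So the diameter is 5.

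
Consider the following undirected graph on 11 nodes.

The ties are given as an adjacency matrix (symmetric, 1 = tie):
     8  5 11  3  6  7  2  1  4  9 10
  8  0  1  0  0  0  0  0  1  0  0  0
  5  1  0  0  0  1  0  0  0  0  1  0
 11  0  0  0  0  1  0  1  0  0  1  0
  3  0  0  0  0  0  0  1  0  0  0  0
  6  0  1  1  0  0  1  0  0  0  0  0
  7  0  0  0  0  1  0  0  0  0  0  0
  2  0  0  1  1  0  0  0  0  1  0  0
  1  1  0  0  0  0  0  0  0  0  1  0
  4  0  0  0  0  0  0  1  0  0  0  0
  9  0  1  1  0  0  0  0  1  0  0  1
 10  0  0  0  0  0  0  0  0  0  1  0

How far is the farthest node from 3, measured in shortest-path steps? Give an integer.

Distances from 3: 1:4, 2:1, 4:2, 5:4, 6:3, 7:4, 8:5, 9:3, 10:4, 11:2.
The largest is 5 (to 8), so the eccentricity of 3 is 5.

5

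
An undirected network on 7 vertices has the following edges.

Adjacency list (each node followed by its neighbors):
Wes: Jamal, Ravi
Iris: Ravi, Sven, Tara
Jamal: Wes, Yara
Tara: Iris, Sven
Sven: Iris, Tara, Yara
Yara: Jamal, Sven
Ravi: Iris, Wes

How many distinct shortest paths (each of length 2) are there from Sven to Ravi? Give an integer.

The shortest distance is 2, and the only length-2 path is Sven–Iris–Ravi. So there is exactly 1 shortest path.

1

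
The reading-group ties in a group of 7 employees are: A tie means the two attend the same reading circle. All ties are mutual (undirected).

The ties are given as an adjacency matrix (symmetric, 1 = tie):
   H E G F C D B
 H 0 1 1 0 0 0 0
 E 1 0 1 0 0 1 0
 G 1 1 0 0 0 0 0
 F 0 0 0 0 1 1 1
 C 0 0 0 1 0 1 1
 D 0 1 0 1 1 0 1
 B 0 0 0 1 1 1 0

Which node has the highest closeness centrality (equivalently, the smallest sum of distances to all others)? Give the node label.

Farness (sum of distances to all others) for each node — B:11, C:11, D:8, E:9, F:11, G:13, H:13.
The smallest farness is 8, for D, so D has the highest closeness.

D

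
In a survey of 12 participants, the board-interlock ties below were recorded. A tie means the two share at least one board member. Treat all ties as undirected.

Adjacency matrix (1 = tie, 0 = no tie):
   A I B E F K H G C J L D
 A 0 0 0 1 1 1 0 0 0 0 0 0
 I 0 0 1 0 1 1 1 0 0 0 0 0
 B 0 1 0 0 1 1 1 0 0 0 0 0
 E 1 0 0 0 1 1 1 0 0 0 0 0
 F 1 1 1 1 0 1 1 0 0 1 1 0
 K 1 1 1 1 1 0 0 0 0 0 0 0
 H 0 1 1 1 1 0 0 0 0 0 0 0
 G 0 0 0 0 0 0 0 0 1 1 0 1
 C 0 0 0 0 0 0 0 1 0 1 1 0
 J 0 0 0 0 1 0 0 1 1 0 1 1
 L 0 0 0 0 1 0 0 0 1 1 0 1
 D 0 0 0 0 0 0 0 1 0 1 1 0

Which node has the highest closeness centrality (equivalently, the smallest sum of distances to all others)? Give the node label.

F

Farness (sum of distances to all others) for each node — A:22, B:21, C:25, D:25, E:21, F:14, G:25, H:21, I:21, J:17, K:20, L:18.
The smallest farness is 14, for F, so F has the highest closeness.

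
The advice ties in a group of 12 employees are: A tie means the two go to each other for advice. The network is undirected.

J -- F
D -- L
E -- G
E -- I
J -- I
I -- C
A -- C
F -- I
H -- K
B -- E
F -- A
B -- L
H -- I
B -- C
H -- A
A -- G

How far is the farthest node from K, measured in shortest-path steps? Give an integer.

6

Distances from K: A:2, B:4, C:3, D:6, E:3, F:3, G:3, H:1, I:2, J:3, L:5.
The largest is 6 (to D), so the eccentricity of K is 6.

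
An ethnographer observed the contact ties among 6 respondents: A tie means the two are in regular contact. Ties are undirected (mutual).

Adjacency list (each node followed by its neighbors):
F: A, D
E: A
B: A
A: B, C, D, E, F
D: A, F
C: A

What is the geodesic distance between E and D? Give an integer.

One shortest route is E – A – D, which uses 2 edges, and E and D are not directly tied, so nothing shorter exists. So d(E,D) = 2.

2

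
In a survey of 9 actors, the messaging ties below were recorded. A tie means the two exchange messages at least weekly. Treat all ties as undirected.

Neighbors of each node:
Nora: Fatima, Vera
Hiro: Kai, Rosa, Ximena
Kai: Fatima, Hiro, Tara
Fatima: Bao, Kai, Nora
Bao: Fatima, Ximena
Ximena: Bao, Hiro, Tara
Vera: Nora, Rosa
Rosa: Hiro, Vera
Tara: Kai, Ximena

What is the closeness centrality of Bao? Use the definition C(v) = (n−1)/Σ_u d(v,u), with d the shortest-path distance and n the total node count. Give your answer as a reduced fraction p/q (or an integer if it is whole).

1/2

Distances from Bao: Fatima:1, Hiro:2, Kai:2, Nora:2, Rosa:3, Tara:2, Vera:3, Ximena:1. Sum = 16.
n = 9, so closeness = 8/16 = 1/2.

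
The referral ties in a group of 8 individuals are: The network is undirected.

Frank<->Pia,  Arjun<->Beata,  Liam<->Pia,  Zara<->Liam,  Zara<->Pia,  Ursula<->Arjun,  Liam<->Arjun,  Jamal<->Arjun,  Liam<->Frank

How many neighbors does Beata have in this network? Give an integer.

1

Beata is directly tied to Arjun. That is 1 neighbor, so the degree of Beata is 1.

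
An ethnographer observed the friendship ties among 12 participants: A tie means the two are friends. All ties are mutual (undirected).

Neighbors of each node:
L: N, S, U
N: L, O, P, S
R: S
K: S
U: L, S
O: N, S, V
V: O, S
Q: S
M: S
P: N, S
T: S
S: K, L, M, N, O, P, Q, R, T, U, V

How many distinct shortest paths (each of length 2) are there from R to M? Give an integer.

1

The shortest distance is 2, and the only length-2 path is R–S–M. So there is exactly 1 shortest path.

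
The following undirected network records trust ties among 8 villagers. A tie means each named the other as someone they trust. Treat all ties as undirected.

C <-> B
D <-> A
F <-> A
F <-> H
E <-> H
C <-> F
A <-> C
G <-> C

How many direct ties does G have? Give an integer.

1

G is directly tied to C. That is 1 neighbor, so the degree of G is 1.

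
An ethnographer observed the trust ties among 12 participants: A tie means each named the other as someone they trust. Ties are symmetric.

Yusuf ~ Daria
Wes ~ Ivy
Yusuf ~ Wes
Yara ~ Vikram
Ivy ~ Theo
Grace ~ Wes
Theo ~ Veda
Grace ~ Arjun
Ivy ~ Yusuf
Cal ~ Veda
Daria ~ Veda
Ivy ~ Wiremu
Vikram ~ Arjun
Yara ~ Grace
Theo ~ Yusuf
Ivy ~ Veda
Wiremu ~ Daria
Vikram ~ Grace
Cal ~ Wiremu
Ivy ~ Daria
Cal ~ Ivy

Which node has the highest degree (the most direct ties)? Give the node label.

Degrees — Arjun:2, Cal:3, Daria:4, Grace:4, Ivy:7, Theo:3, Veda:4, Vikram:3, Wes:3, Wiremu:3, Yara:2, Yusuf:4.
The maximum is 7, attained only by Ivy.

Ivy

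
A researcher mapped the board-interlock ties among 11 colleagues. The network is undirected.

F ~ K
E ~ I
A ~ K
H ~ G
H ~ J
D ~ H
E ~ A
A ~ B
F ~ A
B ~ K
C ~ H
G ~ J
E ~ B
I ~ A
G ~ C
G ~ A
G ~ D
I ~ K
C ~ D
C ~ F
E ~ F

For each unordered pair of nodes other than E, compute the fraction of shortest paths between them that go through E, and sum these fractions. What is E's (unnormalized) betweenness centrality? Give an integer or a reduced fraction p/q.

3/2

Pairs whose geodesics pass through E — C–B: 1/4; C–I: 1/4; B–F: 1/3; B–I: 1/3; F–I: 1/3.
All other pairs contribute 0.
Summing the contributions gives betweenness(E) = 3/2.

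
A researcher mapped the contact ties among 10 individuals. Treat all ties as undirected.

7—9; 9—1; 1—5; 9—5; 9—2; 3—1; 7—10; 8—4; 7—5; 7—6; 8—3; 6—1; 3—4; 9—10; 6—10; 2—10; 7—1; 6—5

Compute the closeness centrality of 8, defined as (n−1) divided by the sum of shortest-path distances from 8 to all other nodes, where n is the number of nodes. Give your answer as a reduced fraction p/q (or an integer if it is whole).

3/8

Distances from 8: 1:2, 2:4, 3:1, 4:1, 5:3, 6:3, 7:3, 9:3, 10:4. Sum = 24.
n = 10, so closeness = 9/24 = 3/8.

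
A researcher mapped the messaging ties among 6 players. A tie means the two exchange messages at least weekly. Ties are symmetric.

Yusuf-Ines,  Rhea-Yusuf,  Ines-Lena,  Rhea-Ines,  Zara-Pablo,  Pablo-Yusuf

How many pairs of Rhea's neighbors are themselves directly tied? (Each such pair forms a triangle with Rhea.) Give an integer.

Rhea's neighbors: Ines and Yusuf.
Neighbor pairs that are themselves tied: Rhea–Ines–Yusuf. Each forms one triangle with Rhea, for 1 in total.

1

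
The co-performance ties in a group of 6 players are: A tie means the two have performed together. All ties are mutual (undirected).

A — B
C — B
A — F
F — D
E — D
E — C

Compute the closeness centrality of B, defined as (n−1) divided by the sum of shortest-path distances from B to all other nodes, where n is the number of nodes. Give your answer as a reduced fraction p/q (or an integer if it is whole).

5/9

Distances from B: A:1, C:1, D:3, E:2, F:2. Sum = 9.
n = 6, so closeness = 5/9.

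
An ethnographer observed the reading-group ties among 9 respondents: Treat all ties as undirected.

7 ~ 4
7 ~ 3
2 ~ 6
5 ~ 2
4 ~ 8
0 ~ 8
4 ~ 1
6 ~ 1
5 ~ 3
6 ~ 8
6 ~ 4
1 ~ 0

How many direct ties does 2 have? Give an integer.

2 is directly tied to 5 and 6. That is 2 neighbors, so the degree of 2 is 2.

2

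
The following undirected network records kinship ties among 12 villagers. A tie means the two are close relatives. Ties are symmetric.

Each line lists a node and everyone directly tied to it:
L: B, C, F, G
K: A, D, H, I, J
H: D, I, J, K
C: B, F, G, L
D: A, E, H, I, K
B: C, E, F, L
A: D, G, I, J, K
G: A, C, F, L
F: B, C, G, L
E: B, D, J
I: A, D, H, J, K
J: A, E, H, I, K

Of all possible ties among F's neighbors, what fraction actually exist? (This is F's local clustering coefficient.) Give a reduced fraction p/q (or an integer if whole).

5/6

F's neighbors: B, C, G, and L (k = 4).
Possible neighbor pairs: C(4,2) = 6. Edges among them: B–C, B–L, C–G, C–L, G–L → e = 5.
Clustering(F) = 5/6.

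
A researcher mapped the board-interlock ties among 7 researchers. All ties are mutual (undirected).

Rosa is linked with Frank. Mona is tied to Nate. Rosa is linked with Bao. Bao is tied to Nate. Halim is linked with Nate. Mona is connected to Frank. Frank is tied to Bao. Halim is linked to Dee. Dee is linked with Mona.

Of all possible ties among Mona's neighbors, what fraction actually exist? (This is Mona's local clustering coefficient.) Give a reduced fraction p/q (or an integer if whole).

Mona's neighbors: Dee, Frank, and Nate (k = 3).
Possible neighbor pairs: C(3,2) = 3. Edges among them: none → e = 0.
Clustering(Mona) = 0/3 = 0.

0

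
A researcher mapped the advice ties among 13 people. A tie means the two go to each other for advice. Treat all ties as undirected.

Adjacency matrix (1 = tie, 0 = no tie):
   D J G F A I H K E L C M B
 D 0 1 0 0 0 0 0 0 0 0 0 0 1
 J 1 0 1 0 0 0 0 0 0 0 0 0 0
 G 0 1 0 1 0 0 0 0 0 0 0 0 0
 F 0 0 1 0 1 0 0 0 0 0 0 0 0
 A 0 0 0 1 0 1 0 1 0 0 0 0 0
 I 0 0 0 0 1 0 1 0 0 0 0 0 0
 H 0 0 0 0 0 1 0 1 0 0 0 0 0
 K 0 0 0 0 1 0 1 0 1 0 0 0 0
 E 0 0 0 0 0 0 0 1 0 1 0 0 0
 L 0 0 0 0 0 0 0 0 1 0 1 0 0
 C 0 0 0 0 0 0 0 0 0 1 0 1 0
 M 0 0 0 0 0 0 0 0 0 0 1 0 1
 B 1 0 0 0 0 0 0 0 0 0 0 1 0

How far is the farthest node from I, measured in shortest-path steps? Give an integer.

6

Distances from I: A:1, B:6, C:5, D:5, E:3, F:2, G:3, H:1, J:4, K:2, L:4, M:6.
The largest is 6 (to B and M), so the eccentricity of I is 6.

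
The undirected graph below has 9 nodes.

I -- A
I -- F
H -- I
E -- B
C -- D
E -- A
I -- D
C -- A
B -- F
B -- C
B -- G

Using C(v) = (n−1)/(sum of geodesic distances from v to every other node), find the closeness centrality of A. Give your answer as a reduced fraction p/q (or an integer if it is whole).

4/7

Distances from A: B:2, C:1, D:2, E:1, F:2, G:3, H:2, I:1. Sum = 14.
n = 9, so closeness = 8/14 = 4/7.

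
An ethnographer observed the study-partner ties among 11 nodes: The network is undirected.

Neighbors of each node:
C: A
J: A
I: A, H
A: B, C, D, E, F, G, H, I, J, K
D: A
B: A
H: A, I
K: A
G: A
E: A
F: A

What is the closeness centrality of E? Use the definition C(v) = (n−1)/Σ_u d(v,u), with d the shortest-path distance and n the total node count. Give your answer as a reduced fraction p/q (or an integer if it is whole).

Distances from E: A:1, B:2, C:2, D:2, F:2, G:2, H:2, I:2, J:2, K:2. Sum = 19.
n = 11, so closeness = 10/19.

10/19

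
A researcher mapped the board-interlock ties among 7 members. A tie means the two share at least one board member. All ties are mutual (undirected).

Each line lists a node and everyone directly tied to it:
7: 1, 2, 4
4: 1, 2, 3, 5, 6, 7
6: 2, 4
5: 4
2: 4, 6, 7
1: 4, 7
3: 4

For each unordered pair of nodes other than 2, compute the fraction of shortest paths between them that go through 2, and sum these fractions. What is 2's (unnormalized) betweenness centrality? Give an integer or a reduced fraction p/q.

Pairs whose geodesics pass through 2 — 6–7: 1/2.
All other pairs contribute 0.
Summing the contributions gives betweenness(2) = 1/2.

1/2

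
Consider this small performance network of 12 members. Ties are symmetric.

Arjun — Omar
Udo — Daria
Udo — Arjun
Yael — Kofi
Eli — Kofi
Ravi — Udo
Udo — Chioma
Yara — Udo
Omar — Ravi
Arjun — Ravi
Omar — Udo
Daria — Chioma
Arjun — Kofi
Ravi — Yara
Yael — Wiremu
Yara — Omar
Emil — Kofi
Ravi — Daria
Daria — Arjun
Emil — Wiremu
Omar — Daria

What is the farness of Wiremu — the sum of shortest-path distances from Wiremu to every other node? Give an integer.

Distances from Wiremu: Arjun:3, Chioma:5, Daria:4, Eli:3, Emil:1, Kofi:2, Omar:4, Ravi:4, Udo:4, Yael:1, Yara:5.
Sum = 3 + 5 + 4 + 3 + 1 + 2 + 4 + 4 + 4 + 1 + 5 = 36.

36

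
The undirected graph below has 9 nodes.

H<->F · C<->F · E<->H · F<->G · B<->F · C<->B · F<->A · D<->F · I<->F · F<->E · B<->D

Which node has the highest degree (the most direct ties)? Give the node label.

F

Degrees — A:1, B:3, C:2, D:2, E:2, F:8, G:1, H:2, I:1.
The maximum is 8, attained only by F.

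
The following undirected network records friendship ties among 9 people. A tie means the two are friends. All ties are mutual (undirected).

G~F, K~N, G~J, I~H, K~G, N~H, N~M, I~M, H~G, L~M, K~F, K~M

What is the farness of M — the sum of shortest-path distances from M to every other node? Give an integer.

Distances from M: F:2, G:2, H:2, I:1, J:3, K:1, L:1, N:1.
Sum = 2 + 2 + 2 + 1 + 3 + 1 + 1 + 1 = 13.

13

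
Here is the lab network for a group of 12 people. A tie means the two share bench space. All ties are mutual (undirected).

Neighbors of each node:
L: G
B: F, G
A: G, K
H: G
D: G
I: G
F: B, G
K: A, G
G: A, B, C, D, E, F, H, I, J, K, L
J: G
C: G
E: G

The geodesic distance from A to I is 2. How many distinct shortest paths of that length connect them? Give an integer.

1

The shortest distance is 2, and the only length-2 path is A–G–I. So there is exactly 1 shortest path.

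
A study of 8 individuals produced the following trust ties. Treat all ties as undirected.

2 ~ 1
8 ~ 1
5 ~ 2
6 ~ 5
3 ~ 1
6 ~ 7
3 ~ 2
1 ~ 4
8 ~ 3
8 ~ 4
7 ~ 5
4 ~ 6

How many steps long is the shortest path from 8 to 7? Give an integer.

3

One shortest route is 8 – 4 – 6 – 7, which uses 3 edges, and at distance 2 from 8 we only reach {2, 6}, which does not include 7. So d(8,7) = 3.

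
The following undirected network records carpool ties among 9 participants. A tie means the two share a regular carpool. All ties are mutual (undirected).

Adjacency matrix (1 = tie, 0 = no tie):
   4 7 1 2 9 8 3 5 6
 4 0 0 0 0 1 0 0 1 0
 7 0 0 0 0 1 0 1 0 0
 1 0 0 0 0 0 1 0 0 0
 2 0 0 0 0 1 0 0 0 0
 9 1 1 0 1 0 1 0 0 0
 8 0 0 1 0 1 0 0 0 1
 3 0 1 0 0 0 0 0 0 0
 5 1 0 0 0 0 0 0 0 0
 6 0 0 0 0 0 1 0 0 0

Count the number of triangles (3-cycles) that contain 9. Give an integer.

9's neighbors are 2, 4, 7, and 8, but none of them are tied to each other, so no triangle contains 9.

0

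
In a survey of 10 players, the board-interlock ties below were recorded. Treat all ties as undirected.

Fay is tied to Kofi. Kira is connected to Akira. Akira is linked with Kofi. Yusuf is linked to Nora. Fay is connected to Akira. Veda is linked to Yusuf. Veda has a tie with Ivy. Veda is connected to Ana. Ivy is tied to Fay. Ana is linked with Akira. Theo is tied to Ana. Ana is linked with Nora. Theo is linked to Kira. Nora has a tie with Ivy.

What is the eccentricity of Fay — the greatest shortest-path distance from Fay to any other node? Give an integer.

Distances from Fay: Akira:1, Ana:2, Ivy:1, Kira:2, Kofi:1, Nora:2, Theo:3, Veda:2, Yusuf:3.
The largest is 3 (to Theo and Yusuf), so the eccentricity of Fay is 3.

3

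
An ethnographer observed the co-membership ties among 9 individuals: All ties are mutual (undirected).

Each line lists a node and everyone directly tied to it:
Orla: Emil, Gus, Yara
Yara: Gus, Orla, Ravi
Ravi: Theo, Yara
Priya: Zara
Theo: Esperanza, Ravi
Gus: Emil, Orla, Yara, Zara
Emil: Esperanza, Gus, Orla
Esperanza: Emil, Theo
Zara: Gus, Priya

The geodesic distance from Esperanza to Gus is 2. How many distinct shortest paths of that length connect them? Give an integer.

1

The shortest distance is 2, and the only length-2 path is Esperanza–Emil–Gus. So there is exactly 1 shortest path.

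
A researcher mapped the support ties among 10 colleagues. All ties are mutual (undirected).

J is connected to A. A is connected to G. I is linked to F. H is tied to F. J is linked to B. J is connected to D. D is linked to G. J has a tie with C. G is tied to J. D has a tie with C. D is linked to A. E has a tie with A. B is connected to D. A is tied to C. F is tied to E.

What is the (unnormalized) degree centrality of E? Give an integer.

E is directly tied to A and F. That is 2 neighbors, so the degree of E is 2.

2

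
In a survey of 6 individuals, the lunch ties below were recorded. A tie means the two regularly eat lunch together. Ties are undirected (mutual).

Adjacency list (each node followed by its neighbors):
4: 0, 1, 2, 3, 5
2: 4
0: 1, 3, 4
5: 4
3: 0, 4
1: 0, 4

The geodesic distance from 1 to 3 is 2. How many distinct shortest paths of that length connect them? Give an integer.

The shortest distance is 2. The length-2 paths are: 1–4–3; 1–0–3.
That gives 2 distinct shortest paths.

2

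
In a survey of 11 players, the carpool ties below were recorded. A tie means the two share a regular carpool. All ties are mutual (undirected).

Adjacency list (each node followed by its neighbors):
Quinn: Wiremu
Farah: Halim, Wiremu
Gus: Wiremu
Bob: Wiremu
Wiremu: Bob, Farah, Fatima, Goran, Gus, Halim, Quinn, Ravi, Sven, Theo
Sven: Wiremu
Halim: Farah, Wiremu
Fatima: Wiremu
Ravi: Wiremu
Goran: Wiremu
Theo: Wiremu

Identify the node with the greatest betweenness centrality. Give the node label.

Unnormalized betweenness of each node: Bob:0, Farah:0, Fatima:0, Goran:0, Gus:0, Halim:0, Quinn:0, Ravi:0, Sven:0, Theo:0, Wiremu:44.
Wiremu has the largest value, 44, making it the main broker — the node through which the most shortest paths run.

Wiremu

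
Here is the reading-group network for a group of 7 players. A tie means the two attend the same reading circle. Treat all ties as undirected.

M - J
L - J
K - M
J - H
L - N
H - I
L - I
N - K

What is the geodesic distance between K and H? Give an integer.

3

One shortest route is K – M – J – H, which uses 3 edges, and at distance 2 from K we only reach {J, L}, which does not include H. So d(K,H) = 3.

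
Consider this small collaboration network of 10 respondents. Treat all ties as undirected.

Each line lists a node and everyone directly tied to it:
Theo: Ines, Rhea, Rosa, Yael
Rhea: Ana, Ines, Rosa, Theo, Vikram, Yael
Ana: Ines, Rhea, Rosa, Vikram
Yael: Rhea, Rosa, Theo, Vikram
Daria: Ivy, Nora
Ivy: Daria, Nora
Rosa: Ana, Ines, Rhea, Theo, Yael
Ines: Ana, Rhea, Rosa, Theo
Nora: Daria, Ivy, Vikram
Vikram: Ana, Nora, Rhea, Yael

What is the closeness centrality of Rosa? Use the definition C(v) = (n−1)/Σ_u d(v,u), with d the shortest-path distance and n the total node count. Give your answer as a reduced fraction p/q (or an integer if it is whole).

Distances from Rosa: Ana:1, Daria:4, Ines:1, Ivy:4, Nora:3, Rhea:1, Theo:1, Vikram:2, Yael:1. Sum = 18.
n = 10, so closeness = 9/18 = 1/2.

1/2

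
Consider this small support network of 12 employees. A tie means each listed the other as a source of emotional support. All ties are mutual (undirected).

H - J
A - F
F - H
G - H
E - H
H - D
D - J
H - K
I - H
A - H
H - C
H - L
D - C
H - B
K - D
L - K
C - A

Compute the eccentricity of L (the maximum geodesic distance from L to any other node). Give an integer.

2

Distances from L: A:2, B:2, C:2, D:2, E:2, F:2, G:2, H:1, I:2, J:2, K:1.
The largest is 2 (to A, C, B, J, F, G, I, E, and D), so the eccentricity of L is 2.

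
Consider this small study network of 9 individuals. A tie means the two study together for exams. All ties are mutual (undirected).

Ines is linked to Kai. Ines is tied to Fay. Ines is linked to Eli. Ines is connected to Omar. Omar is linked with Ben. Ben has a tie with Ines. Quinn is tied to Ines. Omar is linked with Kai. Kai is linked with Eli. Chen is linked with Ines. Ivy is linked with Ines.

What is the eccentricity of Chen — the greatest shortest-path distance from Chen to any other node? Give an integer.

2

Distances from Chen: Ben:2, Eli:2, Fay:2, Ines:1, Ivy:2, Kai:2, Omar:2, Quinn:2.
The largest is 2 (to Ivy, Ben, Omar, Kai, Eli, Quinn, and Fay), so the eccentricity of Chen is 2.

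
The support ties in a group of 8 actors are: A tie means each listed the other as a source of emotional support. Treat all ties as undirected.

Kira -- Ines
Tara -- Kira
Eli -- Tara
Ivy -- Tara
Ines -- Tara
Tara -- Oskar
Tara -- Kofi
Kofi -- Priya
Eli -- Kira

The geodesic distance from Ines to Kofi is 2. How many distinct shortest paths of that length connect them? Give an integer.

The shortest distance is 2, and the only length-2 path is Ines–Tara–Kofi. So there is exactly 1 shortest path.

1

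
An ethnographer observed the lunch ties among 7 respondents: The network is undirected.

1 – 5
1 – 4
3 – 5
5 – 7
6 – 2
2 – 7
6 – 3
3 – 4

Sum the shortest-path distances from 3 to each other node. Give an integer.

Distances from 3: 1:2, 2:2, 4:1, 5:1, 6:1, 7:2.
Sum = 2 + 2 + 1 + 1 + 1 + 2 = 9.

9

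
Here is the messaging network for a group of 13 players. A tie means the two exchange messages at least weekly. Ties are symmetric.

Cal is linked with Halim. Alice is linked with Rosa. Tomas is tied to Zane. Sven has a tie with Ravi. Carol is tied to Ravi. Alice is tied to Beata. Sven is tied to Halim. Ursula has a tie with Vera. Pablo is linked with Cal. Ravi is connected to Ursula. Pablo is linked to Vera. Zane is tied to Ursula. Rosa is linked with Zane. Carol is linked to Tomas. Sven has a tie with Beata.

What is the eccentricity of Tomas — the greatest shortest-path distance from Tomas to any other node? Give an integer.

Distances from Tomas: Alice:3, Beata:4, Cal:5, Carol:1, Halim:4, Pablo:4, Ravi:2, Rosa:2, Sven:3, Ursula:2, Vera:3, Zane:1.
The largest is 5 (to Cal), so the eccentricity of Tomas is 5.

5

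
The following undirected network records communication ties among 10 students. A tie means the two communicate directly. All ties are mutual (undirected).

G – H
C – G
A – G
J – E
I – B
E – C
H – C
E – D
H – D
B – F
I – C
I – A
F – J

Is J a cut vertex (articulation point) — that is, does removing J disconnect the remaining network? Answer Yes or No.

No

Even without J, every remaining node can still reach every other (the residual graph is connected), so J is not a cut vertex.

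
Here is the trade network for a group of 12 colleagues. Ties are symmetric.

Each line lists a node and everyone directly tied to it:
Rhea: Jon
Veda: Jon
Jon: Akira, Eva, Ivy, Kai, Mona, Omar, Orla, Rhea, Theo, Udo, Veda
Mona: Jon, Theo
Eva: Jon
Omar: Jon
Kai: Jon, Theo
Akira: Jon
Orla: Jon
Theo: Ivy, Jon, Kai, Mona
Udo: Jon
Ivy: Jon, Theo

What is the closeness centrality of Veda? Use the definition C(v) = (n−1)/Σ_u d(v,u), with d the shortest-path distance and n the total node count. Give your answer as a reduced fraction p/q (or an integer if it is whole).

11/21

Distances from Veda: Akira:2, Eva:2, Ivy:2, Jon:1, Kai:2, Mona:2, Omar:2, Orla:2, Rhea:2, Theo:2, Udo:2. Sum = 21.
n = 12, so closeness = 11/21.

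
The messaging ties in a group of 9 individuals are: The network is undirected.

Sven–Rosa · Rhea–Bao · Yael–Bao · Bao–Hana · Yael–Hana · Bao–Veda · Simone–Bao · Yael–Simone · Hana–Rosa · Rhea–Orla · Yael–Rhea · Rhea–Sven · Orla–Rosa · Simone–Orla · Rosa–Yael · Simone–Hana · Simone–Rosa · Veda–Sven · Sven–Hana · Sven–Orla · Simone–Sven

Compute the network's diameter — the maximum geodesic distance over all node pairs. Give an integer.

Eccentricity of each node (its greatest distance to any other): Bao:2, Hana:2, Orla:2, Rhea:2, Rosa:2, Simone:2, Sven:2, Veda:2, Yael:2.
The maximum eccentricity is 2, realized for instance by the pair Hana–Veda via Hana – Sven – Veda. So the diameter is 2.

2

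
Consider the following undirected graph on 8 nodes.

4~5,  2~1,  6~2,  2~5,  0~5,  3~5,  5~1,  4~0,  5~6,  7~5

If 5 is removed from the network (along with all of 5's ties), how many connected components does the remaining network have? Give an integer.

Without 5, the remaining ties split the others into: {3}; {1, 2, 6}; {7}; {0, 4}.
That's 4 separate components.

4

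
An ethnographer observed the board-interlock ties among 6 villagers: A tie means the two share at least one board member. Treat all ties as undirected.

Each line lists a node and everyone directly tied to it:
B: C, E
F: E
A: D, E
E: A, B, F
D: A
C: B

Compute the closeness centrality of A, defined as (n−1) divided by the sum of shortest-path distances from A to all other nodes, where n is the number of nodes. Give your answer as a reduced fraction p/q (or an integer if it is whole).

Distances from A: B:2, C:3, D:1, E:1, F:2. Sum = 9.
n = 6, so closeness = 5/9.

5/9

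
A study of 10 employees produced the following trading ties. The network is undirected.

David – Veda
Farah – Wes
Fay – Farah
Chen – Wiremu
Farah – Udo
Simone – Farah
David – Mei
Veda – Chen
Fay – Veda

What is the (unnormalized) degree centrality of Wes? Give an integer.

1

Wes is directly tied to Farah. That is 1 neighbor, so the degree of Wes is 1.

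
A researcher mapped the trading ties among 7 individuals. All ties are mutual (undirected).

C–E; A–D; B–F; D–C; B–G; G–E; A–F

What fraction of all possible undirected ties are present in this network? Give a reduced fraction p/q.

1/3

There are 7 edges and 7 nodes, so the maximum possible is C(7,2) = 21.
Density = 7/21 = 1/3.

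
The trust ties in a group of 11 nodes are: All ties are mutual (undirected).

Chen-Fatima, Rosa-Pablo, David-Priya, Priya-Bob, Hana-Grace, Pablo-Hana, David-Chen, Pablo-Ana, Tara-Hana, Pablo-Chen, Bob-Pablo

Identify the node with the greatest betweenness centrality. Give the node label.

Unnormalized betweenness of each node: Ana:0, Bob:6, Chen:15, David:2, Fatima:0, Grace:0, Hana:17, Pablo:34, Priya:1, Rosa:0, Tara:0.
Pablo has the largest value, 34, making it the main broker — the node through which the most shortest paths run.

Pablo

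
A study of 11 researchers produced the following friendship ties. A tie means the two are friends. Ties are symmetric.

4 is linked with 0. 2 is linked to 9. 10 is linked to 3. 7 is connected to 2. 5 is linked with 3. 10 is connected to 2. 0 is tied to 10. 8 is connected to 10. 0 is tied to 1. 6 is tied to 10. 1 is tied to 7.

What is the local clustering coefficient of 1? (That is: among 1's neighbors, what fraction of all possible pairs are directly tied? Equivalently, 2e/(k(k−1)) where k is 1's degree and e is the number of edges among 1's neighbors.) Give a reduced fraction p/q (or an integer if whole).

0

1's neighbors: 0 and 7 (k = 2).
Possible neighbor pairs: C(2,2) = 1. Edges among them: none → e = 0.
Clustering(1) = 0/1.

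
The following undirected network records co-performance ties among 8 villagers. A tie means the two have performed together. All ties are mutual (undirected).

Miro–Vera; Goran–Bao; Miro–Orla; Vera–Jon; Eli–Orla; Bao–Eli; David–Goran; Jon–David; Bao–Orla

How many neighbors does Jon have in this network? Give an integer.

2

Jon is directly tied to David and Vera. That is 2 neighbors, so the degree of Jon is 2.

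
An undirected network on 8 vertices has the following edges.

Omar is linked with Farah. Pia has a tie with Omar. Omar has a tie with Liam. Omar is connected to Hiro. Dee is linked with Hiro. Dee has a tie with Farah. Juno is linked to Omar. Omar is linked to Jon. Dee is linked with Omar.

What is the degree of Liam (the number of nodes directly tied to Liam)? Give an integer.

1

Liam is directly tied to Omar. That is 1 neighbor, so the degree of Liam is 1.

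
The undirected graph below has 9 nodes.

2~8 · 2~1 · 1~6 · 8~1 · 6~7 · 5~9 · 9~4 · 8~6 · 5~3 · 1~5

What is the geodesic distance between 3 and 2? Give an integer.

3

One shortest route is 3 – 5 – 1 – 2, which uses 3 edges, and at distance 2 from 3 we only reach {1, 9}, which does not include 2. So d(3,2) = 3.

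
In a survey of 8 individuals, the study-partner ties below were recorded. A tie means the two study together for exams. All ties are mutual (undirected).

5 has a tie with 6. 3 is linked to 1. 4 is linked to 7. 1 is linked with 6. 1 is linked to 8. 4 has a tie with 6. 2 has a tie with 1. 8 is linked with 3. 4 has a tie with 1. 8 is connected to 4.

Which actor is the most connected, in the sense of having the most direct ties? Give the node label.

1

Degrees — 1:5, 2:1, 3:2, 4:4, 5:1, 6:3, 7:1, 8:3.
The maximum is 5, attained only by 1.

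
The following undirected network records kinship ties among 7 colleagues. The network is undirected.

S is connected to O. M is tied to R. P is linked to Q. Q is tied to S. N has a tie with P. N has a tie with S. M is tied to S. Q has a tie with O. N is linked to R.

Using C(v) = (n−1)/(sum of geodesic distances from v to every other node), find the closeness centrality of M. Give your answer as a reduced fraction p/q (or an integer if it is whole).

6/11

Distances from M: N:2, O:2, P:3, Q:2, R:1, S:1. Sum = 11.
n = 7, so closeness = 6/11.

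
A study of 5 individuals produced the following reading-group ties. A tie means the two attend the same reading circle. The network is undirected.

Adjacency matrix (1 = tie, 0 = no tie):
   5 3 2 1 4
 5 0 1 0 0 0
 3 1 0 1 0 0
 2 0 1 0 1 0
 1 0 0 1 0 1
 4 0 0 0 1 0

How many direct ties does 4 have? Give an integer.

1

4 is directly tied to 1. That is 1 neighbor, so the degree of 4 is 1.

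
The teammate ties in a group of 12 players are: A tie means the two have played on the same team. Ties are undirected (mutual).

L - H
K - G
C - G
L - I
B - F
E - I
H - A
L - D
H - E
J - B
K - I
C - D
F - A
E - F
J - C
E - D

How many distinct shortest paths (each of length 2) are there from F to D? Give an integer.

The shortest distance is 2, and the only length-2 path is F–E–D. So there is exactly 1 shortest path.

1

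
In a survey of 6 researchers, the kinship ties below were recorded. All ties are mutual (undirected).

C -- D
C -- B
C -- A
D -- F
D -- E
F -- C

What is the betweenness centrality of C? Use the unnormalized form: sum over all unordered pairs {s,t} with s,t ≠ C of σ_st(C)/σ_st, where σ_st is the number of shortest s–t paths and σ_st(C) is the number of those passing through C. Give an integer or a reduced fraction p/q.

Pairs whose geodesics pass through C — A–F: 1; A–B: 1; A–D: 1; A–E: 1; F–B: 1; B–D: 1; B–E: 1.
All other pairs contribute 0.
Summing the contributions gives betweenness(C) = 7.

7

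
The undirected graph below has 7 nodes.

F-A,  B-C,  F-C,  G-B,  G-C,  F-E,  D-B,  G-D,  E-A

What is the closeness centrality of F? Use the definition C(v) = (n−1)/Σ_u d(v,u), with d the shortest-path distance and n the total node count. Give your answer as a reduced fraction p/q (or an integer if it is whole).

Distances from F: A:1, B:2, C:1, D:3, E:1, G:2. Sum = 10.
n = 7, so closeness = 6/10 = 3/5.

3/5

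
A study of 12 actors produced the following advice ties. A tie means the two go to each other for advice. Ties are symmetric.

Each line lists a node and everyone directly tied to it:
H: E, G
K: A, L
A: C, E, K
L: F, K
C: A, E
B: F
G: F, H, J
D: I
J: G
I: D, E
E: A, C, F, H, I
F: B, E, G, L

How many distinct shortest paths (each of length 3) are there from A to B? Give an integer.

1

The shortest distance is 3, and the only length-3 path is A–E–F–B. So there is exactly 1 shortest path.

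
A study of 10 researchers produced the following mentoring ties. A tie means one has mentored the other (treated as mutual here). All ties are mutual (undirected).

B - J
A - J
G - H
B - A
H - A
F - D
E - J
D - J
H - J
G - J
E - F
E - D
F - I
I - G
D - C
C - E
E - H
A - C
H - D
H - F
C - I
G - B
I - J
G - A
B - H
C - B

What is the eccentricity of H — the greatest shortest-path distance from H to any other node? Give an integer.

Distances from H: A:1, B:1, C:2, D:1, E:1, F:1, G:1, I:2, J:1.
The largest is 2 (to C and I), so the eccentricity of H is 2.

2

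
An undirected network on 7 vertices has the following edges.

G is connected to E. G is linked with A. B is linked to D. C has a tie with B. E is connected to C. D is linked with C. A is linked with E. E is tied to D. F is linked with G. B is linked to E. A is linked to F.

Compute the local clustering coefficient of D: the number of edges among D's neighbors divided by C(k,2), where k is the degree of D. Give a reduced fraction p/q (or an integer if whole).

D's neighbors: B, C, and E (k = 3).
Possible neighbor pairs: C(3,2) = 3. Edges among them: B–C, B–E, C–E → e = 3.
Clustering(D) = 3/3 = 1.

1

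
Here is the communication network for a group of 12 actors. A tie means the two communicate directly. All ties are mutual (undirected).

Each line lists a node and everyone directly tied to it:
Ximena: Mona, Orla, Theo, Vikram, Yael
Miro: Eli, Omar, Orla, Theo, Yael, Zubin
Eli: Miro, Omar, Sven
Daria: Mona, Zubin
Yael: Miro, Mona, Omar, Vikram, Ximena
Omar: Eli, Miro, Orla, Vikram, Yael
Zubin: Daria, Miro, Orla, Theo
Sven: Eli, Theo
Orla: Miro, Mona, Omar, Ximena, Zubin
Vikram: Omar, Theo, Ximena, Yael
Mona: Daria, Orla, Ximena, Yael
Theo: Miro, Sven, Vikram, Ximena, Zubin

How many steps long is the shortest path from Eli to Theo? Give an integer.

One shortest route is Eli – Miro – Theo, which uses 2 edges, and Eli and Theo are not directly tied, so nothing shorter exists. So d(Eli,Theo) = 2.

2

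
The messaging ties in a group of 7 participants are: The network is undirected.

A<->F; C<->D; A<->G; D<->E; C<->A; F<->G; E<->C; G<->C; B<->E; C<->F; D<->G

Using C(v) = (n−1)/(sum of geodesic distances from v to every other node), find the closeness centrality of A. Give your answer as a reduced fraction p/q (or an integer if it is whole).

3/5

Distances from A: B:3, C:1, D:2, E:2, F:1, G:1. Sum = 10.
n = 7, so closeness = 6/10 = 3/5.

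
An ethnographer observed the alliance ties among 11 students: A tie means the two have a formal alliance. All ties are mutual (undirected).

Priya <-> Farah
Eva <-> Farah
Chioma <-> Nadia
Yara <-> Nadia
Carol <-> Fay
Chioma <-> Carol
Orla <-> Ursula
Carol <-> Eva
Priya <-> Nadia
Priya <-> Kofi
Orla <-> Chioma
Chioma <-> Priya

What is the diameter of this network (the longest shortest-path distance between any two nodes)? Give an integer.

4

Eccentricity of each node (its greatest distance to any other): Carol:3, Chioma:2, Eva:4, Farah:4, Fay:4, Kofi:4, Nadia:3, Orla:3, Priya:3, Ursula:4, Yara:4.
The maximum eccentricity is 4, realized for instance by the pair Yara–Ursula via Yara – Nadia – Chioma – Orla – Ursula. So the diameter is 4.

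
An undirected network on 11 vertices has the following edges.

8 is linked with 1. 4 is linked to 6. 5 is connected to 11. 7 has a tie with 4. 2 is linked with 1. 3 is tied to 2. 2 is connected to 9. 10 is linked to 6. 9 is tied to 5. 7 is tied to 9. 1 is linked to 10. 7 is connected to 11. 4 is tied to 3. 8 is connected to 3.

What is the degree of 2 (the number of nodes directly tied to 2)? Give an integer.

3

2 is directly tied to 1, 3, and 9. That is 3 neighbors, so the degree of 2 is 3.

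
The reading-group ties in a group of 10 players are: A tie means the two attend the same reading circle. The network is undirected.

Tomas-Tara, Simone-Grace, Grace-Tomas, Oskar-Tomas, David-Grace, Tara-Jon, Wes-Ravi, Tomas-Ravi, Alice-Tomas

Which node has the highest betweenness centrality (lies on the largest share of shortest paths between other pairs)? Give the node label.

Tomas

Unnormalized betweenness of each node: Alice:0, David:0, Grace:15, Jon:0, Oskar:0, Ravi:8, Simone:0, Tara:8, Tomas:31, Wes:0.
Tomas has the largest value, 31, making it the main broker — the node through which the most shortest paths run.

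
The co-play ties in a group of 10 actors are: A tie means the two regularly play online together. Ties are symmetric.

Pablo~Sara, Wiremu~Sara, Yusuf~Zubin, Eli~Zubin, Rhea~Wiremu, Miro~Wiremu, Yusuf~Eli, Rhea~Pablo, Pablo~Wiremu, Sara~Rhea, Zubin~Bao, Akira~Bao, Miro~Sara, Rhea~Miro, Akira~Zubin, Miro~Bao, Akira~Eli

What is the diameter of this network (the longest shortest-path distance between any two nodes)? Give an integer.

5

Eccentricity of each node (its greatest distance to any other): Akira:4, Bao:3, Eli:5, Miro:3, Pablo:5, Rhea:4, Sara:4, Wiremu:4, Yusuf:5, Zubin:4.
The maximum eccentricity is 5, realized for instance by the pair Yusuf–Pablo via Yusuf – Zubin – Bao – Miro – Wiremu – Pablo. So the diameter is 5.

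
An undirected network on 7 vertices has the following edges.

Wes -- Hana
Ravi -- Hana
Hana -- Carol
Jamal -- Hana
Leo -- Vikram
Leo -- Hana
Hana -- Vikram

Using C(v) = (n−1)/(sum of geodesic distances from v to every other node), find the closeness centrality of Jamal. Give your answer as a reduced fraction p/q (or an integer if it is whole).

Distances from Jamal: Carol:2, Hana:1, Leo:2, Ravi:2, Vikram:2, Wes:2. Sum = 11.
n = 7, so closeness = 6/11.

6/11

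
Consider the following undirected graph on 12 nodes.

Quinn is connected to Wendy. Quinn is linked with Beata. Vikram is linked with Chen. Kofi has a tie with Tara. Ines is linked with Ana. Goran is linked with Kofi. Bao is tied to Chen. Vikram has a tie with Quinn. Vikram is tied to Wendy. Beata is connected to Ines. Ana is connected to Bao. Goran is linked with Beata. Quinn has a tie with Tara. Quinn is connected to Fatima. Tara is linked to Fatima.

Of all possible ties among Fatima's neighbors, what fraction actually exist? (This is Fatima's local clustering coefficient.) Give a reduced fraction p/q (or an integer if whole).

Fatima's neighbors: Quinn and Tara (k = 2).
Possible neighbor pairs: C(2,2) = 1. Edges among them: Quinn–Tara → e = 1.
Clustering(Fatima) = 1/1.

1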